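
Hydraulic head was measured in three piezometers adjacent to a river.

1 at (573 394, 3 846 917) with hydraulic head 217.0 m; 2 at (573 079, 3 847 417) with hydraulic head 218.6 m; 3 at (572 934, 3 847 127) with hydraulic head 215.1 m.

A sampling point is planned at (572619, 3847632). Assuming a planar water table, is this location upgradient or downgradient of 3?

upgradient

Differences from 1: to 2 (Δx, Δy, Δh) = (-315, 500, +1.6); to 3 = (-460, 210, -1.9).
Determinant of the coordinate differences = (-315)·210 − (-460)·500 = 163850.
∂h/∂x = [(+1.6)·210 − (-1.9)·500] / 163850 = +0.007849
∂h/∂y = [(-315)·(-1.9) − (-460)·(+1.6)] / 163850 = +0.008145
Head at (572619, 3847632) = 217.0 + (+0.007849)·(-775) + (+0.008145)·(715) = 216.74 m.
That is higher than the 215.1 m at 3, so the point is upgradient.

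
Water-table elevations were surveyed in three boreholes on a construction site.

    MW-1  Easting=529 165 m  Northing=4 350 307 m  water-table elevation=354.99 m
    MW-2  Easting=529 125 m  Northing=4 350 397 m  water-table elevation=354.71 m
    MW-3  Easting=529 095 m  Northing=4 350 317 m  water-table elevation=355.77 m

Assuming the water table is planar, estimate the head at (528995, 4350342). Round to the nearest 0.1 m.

Taking MW-1 as reference: MW-2−MW-1 = (-40, 90, -0.28); MW-3−MW-1 = (-70, 10, +0.78).
Determinant of the coordinate differences = (-40)·10 − (-70)·90 = 5900.
∂h/∂x = [(-0.28)·10 − (+0.78)·90] / 5900 = -0.01237
∂h/∂y = [(-40)·(+0.78) − (-70)·(-0.28)] / 5900 = -0.008610
h(528995, 4350342) = 354.99 + (-0.01237)·(-170) + (-0.008610)·(35) = 354.99 +2.103 -0.301 = 356.792 m.

356.8 m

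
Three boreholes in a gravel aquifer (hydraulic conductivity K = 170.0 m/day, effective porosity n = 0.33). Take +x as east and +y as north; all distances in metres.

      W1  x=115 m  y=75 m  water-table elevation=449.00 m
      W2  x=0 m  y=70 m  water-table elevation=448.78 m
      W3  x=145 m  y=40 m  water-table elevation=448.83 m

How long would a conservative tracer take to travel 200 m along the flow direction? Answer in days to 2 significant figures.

60 days

Differences from W1: to W2 (Δx, Δy, Δh) = (-115, -5, -0.22); to W3 = (30, -35, -0.17).
Determinant of the coordinate differences = (-115)·(-35) − 30·(-5) = 4175.
∂h/∂x = [(-0.22)·(-35) − (-0.17)·(-5)] / 4175 = +0.001641
∂h/∂y = [(-115)·(-0.17) − 30·(-0.22)] / 4175 = +0.006263
|∇h| = √(0.001641² + 0.006263²) = 0.006474
Seepage velocity v = K·i/n = 170.0 × 0.006474 / 0.33 = 3.335 m/day.
t = 200 / 3.335 = 59.97 days.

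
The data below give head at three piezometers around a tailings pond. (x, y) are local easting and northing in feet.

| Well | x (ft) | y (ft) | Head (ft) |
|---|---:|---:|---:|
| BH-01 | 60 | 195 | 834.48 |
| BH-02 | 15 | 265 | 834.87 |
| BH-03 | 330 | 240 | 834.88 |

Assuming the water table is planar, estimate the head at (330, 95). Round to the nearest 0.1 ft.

834.0 ft

With h = a·x + b·y + c and BH-01 as origin, the differences give:
  (-45)·a + 70·b = +0.39
  270·a + 45·b = +0.40
Eliminate b (×45 and ×70, subtract): -20925·a = -10.450 → a = ∂h/∂x = +0.0004994
Back-substitute: b = ∂h/∂y = +0.005892.
h(330, 95) = 834.48 + (+0.0004994)·(270) + (+0.005892)·(-100) = 834.48 +0.135 -0.589 = 834.026 ft.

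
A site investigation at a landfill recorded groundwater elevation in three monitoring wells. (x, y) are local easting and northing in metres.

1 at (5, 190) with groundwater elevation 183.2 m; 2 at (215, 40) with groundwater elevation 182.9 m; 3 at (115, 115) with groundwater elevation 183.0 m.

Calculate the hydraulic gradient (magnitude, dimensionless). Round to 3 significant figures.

0.0156

With h = a·x + b·y + c and 1 as origin, the differences give:
  210·a + (-150)·b = -0.3
  110·a + (-75)·b = -0.2
Eliminate b (×(-75) and ×(-150), subtract): 750·a = -7.50 → a = ∂h/∂x = -0.010000
Back-substitute: b = ∂h/∂y = -0.01200.
|∇h| = √(-0.010000² + -0.01200²) = 0.01562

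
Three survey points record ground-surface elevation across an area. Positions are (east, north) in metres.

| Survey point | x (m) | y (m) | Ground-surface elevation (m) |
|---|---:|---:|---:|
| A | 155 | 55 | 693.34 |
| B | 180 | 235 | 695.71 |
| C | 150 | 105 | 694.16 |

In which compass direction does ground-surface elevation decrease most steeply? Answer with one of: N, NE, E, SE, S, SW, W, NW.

Three-point gradient (reference A): Δ to B = (25, 180, +2.37), Δ to C = (-5, 50, +0.82).
∂z/∂x = -0.01353, ∂z/∂y = +0.01505 (det = 2150).
Steepest decrease is along −∇f = (+0.01353 E, -0.01505 N) → southeast.

SE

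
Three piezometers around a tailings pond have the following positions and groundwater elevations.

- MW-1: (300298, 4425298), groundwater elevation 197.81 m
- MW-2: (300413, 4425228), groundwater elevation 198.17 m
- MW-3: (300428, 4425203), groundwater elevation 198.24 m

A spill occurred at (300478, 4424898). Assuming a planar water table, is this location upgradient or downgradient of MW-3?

upgradient

Differences from MW-1: to MW-2 (Δx, Δy, Δh) = (115, -70, +0.36); to MW-3 = (130, -95, +0.43).
Solve a·Δx + b·Δy = Δh: det = 115·(-95) − 130·(-70) = -1825.
∂h/∂x = [(+0.36)·(-95) − (+0.43)·(-70)] / -1825 = +0.002247
∂h/∂y = [115·(+0.43) − 130·(+0.36)] / -1825 = -0.001452
Head at (300478, 4424898) = 197.81 + (+0.002247)·(180) + (-0.001452)·(-400) = 198.80 m.
That is higher than the 198.24 m at MW-3, so the point is upgradient.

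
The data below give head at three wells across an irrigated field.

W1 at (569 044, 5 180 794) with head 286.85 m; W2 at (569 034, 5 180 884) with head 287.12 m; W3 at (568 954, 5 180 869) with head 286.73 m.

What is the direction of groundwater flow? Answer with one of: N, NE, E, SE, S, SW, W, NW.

With h = a·x + b·y + c and W1 as origin, the differences give:
  (-10)·a + 90·b = +0.27
  (-90)·a + 75·b = -0.12
Eliminate b (×75 and ×90, subtract): 7350·a = 31.050 → a = ∂h/∂x = +0.004224
Back-substitute: b = ∂h/∂y = +0.003469.
Flow = −∇h = (-0.004224 east, -0.003469 north), which points southwest.

SW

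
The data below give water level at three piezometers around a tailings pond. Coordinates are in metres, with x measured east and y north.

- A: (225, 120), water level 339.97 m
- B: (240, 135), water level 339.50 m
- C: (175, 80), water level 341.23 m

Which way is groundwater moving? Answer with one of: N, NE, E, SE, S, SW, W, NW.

With h = a·x + b·y + c and A as origin, the differences give:
  15·a + 15·b = -0.47
  (-50)·a + (-40)·b = +1.26
Eliminate b (×(-40) and ×15, subtract): 150·a = -0.100 → a = ∂h/∂x = -0.0006667
Back-substitute: b = ∂h/∂y = -0.03067.
Flow = −∇h = (+0.0006667 east, +0.03067 north), which points north.

N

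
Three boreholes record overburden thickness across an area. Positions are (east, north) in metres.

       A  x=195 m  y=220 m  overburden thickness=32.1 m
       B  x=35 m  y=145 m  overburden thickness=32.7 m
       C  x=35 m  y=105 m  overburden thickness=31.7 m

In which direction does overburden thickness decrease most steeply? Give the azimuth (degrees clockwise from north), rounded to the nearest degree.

Taking A as reference: B−A = (-160, -75, +0.6); C−A = (-160, -115, -0.4).
Solve a·Δx + b·Δy = Δd: det = (-160)·(-115) − (-160)·(-75) = 6400.
∂d/∂x = [(+0.6)·(-115) − (-0.4)·(-75)] / 6400 = -0.01547
∂d/∂y = [(-160)·(-0.4) − (-160)·(+0.6)] / 6400 = +0.02500
Steepest decrease is along −∇f: components (+0.01547 E, -0.02500 N).
Azimuth = atan2(+0.01547, -0.02500) = 148.3° ≈ 148°.

148°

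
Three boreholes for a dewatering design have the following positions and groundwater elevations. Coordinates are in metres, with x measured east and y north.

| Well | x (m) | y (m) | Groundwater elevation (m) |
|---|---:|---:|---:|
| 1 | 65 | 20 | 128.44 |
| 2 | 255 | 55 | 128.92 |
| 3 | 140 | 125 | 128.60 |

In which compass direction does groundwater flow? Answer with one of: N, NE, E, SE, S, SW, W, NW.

With h = a·x + b·y + c and 1 as origin, the differences give:
  190·a + 35·b = +0.48
  75·a + 105·b = +0.16
Eliminate b (×105 and ×35, subtract): 17325·a = 44.800 → a = ∂h/∂x = +0.002586
Back-substitute: b = ∂h/∂y = -0.0003232.
Flow = −∇h = (-0.002586 east, +0.0003232 north), which points west.

W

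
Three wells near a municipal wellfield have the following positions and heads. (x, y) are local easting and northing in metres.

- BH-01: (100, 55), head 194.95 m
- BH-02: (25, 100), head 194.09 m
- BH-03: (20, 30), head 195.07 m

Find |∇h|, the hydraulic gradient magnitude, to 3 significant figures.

0.0145

Differences from BH-01: to BH-02 (Δx, Δy, Δh) = (-75, 45, -0.86); to BH-03 = (-80, -25, +0.12).
Solve a·Δx + b·Δy = Δh: det = (-75)·(-25) − (-80)·45 = 5475.
∂h/∂x = [(-0.86)·(-25) − (+0.12)·45] / 5475 = +0.002941
∂h/∂y = [(-75)·(+0.12) − (-80)·(-0.86)] / 5475 = -0.01421
|∇h| = √(0.002941² + -0.01421²) = 0.01451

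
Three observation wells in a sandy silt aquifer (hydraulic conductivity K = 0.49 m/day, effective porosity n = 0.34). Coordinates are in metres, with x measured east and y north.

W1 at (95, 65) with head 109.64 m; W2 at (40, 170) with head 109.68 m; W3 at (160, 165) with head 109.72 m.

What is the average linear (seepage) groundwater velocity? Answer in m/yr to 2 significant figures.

Three-point gradient (reference W1): Δ to W2 = (-55, 105, +0.04), Δ to W3 = (65, 100, +0.08).
∂h/∂x = +0.0003570, ∂h/∂y = +0.0005680 (det = -12325).
|∇h| = √(0.0003570² + 0.0005680²) = 0.0006709
Seepage velocity v = K·i/n = 0.49 × 0.0006709 / 0.34 = 0.0009669 m/day = 0.3532 m/yr.

0.35 m/yr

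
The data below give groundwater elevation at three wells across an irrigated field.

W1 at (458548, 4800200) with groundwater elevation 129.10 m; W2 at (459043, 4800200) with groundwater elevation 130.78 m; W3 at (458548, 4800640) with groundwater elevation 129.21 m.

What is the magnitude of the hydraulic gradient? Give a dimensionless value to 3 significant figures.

∂h/∂x = (130.78 − 129.10) / (459043 − 458548) = +0.003394
∂h/∂y = (129.21 − 129.10) / (4800640 − 4800200) = +0.0002500
|∇h| = √(0.003394² + 0.0002500²) = 0.003403

0.00340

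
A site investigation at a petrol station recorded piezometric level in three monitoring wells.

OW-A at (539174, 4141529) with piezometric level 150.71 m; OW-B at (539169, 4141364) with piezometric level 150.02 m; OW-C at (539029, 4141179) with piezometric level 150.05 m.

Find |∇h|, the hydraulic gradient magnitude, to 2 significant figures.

Differences from OW-A: to OW-B (Δx, Δy, Δh) = (-5, -165, -0.69); to OW-C = (-145, -350, -0.66).
Determinant of the coordinate differences = (-5)·(-350) − (-145)·(-165) = -22175.
∂h/∂x = [(-0.69)·(-350) − (-0.66)·(-165)] / -22175 = -0.005980
∂h/∂y = [(-5)·(-0.66) − (-145)·(-0.69)] / -22175 = +0.004363
|∇h| = √(-0.005980² + 0.004363²) = 0.007402

0.0074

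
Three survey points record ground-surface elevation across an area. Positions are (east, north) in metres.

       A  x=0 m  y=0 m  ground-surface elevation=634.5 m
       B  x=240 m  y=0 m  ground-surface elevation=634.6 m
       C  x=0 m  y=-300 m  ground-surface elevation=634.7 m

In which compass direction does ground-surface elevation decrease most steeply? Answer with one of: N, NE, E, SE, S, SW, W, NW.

NW

∂z/∂x = (634.6 − 634.5) / (240 − 0) = +0.0004167
∂z/∂y = (634.7 − 634.5) / (-300 − 0) = -0.0006667
Steepest decrease is along −∇f = (-0.0004167 E, +0.0006667 N) → northwest.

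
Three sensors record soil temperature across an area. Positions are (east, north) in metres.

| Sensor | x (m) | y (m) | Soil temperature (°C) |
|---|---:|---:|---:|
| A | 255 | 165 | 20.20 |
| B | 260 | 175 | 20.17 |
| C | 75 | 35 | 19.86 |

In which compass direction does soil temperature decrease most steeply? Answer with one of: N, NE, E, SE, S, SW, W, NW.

NW

Differences from A: to B (Δx, Δy, Δh) = (5, 10, -0.03); to C = (-180, -130, -0.34).
Solve a·Δx + b·Δy = ΔT: det = 5·(-130) − (-180)·10 = 1150.
∂T/∂x = [(-0.03)·(-130) − (-0.34)·10] / 1150 = +0.006348
∂T/∂y = [5·(-0.34) − (-180)·(-0.03)] / 1150 = -0.006174
Steepest decrease is along −∇f = (-0.006348 E, +0.006174 N) → northwest.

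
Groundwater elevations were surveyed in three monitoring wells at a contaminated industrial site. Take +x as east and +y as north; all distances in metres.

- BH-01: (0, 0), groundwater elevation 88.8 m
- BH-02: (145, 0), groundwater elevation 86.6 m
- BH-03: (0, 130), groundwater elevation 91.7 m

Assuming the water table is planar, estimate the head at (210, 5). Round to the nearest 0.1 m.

∂h/∂x = (86.6 − 88.8) / (145 − 0) = -0.01517
∂h/∂y = (91.7 − 88.8) / (130 − 0) = +0.02231
h(210, 5) = 88.8 + (-0.01517)·(210) + (+0.02231)·(5) = 88.8 -3.186 +0.112 = 85.725 m.

85.7 m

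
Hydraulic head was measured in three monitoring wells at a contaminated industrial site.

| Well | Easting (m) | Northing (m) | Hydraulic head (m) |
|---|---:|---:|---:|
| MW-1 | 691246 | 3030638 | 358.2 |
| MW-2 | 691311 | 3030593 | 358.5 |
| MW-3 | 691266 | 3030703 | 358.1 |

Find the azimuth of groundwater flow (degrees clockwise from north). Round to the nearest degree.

With h = a·x + b·y + c and MW-1 as origin, the differences give:
  65·a + (-45)·b = +0.3
  20·a + 65·b = -0.1
Eliminate b (×65 and ×(-45), subtract): 5125·a = 15.00 → a = ∂h/∂x = +0.002927
Back-substitute: b = ∂h/∂y = -0.002439.
Flow direction (−∇h) has components (-0.002927 E, +0.002439 N).
Azimuth = atan2(E, N) = atan2(-0.002927, +0.002439) = 309.8° ≈ 310°.

310°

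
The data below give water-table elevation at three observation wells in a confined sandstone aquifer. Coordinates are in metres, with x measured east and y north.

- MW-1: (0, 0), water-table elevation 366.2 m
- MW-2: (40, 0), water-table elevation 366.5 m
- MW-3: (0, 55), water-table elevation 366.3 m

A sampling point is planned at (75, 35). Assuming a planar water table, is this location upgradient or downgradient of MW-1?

∂h/∂x = (366.5 − 366.2) / (40 − 0) = +0.007500
∂h/∂y = (366.3 − 366.2) / (55 − 0) = +0.001818
Head at (75, 35) = 366.2 + (+0.007500)·(75) + (+0.001818)·(35) = 366.83 m.
That is higher than the 366.2 m at MW-1, so the point is upgradient.

upgradient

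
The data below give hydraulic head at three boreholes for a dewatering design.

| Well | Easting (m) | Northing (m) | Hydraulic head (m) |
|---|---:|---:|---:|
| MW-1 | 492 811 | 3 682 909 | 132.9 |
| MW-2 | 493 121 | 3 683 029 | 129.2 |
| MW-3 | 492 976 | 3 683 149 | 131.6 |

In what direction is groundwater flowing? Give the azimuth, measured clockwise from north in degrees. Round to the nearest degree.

106°

With h = a·x + b·y + c and MW-1 as origin, the differences give:
  310·a + 120·b = -3.7
  165·a + 240·b = -1.3
Eliminate b (×240 and ×120, subtract): 54600·a = -732.00 → a = ∂h/∂x = -0.01341
Back-substitute: b = ∂h/∂y = +0.003800.
Flow direction (−∇h) has components (+0.01341 E, -0.003800 N).
Azimuth = atan2(E, N) = atan2(+0.01341, -0.003800) = 105.8° ≈ 106°.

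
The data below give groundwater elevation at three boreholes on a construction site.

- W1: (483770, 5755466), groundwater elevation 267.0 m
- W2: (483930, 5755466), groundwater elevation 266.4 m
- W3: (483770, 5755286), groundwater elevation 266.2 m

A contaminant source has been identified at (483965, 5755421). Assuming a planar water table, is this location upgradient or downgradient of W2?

∂h/∂x = (266.4 − 267.0) / (483930 − 483770) = -0.003750
∂h/∂y = (266.2 − 267.0) / (5755286 − 5755466) = +0.004444
Head at (483965, 5755421) = 267.0 + (-0.003750)·(195) + (+0.004444)·(-45) = 266.07 m.
That is lower than the 266.4 m at W2, so the point is downgradient.

downgradient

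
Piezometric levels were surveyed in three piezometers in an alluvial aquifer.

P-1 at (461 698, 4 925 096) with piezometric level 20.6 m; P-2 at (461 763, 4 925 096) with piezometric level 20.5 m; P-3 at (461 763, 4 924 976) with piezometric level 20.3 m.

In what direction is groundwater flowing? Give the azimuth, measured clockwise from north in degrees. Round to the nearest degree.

Taking P-1 as reference: P-2−P-1 = (65, 0, -0.1); P-3−P-1 = (65, -120, -0.3).
Solve a·Δx + b·Δy = Δh: det = 65·(-120) − 65·0 = -7800.
∂h/∂x = [(-0.1)·(-120) − (-0.3)·0] / -7800 = -0.001538
∂h/∂y = [65·(-0.3) − 65·(-0.1)] / -7800 = +0.001667
Flow direction (−∇h) has components (+0.001538 E, -0.001667 N).
Azimuth = atan2(E, N) = atan2(+0.001538, -0.001667) = 137.3° ≈ 137°.

137°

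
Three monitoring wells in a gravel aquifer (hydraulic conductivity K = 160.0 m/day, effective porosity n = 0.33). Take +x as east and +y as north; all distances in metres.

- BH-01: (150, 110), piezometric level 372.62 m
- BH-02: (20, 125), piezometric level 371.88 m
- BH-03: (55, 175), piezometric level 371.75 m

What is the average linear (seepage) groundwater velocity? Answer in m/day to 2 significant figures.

Differences from BH-01: to BH-02 (Δx, Δy, Δh) = (-130, 15, -0.74); to BH-03 = (-95, 65, -0.87).
Solve a·Δx + b·Δy = Δh: det = (-130)·65 − (-95)·15 = -7025.
∂h/∂x = [(-0.74)·65 − (-0.87)·15] / -7025 = +0.004989
∂h/∂y = [(-130)·(-0.87) − (-95)·(-0.74)] / -7025 = -0.006093
|∇h| = √(0.004989² + -0.006093²) = 0.007875
Seepage velocity v = K·i/n = 160.0 × 0.007875 / 0.33 = 3.818 m/day.

3.8 m/day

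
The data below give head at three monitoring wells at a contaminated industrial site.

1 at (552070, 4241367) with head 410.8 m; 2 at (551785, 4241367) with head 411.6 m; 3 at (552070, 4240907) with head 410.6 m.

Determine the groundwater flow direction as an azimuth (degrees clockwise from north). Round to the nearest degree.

099°

∂h/∂x = (411.6 − 410.8) / (551785 − 552070) = -0.002807
∂h/∂y = (410.6 − 410.8) / (4240907 − 4241367) = +0.0004348
Flow direction (−∇h) has components (+0.002807 E, -0.0004348 N).
Azimuth = atan2(E, N) = atan2(+0.002807, -0.0004348) = 98.8° ≈ 099°.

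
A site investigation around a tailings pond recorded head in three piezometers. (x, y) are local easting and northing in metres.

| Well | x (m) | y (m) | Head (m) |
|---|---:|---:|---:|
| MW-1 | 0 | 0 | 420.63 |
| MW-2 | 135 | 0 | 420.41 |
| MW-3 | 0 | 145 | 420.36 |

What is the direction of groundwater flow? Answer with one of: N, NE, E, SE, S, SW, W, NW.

∂h/∂x = (420.41 − 420.63) / (135 − 0) = -0.001630
∂h/∂y = (420.36 − 420.63) / (145 − 0) = -0.001862
Flow = −∇h = (+0.001630 east, +0.001862 north), which points northeast.

NE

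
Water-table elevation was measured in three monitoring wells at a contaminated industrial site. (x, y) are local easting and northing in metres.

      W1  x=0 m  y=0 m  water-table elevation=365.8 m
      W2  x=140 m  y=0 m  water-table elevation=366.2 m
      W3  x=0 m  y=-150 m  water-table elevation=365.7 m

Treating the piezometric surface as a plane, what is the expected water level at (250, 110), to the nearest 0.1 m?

∂h/∂x = (366.2 − 365.8) / (140 − 0) = +0.002857
∂h/∂y = (365.7 − 365.8) / (-150 − 0) = +0.0006667
h(250, 110) = 365.8 + (+0.002857)·(250) + (+0.0006667)·(110) = 365.8 +0.714 +0.073 = 366.588 m.

366.6 m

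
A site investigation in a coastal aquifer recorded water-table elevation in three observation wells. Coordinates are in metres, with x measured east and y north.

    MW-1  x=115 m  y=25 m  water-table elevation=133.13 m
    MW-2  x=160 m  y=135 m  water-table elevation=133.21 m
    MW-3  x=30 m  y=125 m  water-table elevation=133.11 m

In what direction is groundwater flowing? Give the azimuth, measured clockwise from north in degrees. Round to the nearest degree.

240°

With h = a·x + b·y + c and MW-1 as origin, the differences give:
  45·a + 110·b = +0.08
  (-85)·a + 100·b = -0.02
Eliminate b (×100 and ×110, subtract): 13850·a = 10.200 → a = ∂h/∂x = +0.0007365
Back-substitute: b = ∂h/∂y = +0.0004260.
Flow direction (−∇h) has components (-0.0007365 E, -0.0004260 N).
Azimuth = atan2(E, N) = atan2(-0.0007365, -0.0004260) = 240.0° ≈ 240°.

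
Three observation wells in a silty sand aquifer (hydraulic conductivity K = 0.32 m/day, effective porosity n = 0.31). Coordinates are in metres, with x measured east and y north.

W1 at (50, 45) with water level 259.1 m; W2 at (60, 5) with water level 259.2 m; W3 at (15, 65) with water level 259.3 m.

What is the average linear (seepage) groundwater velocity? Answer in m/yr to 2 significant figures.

With h = a·x + b·y + c and W1 as origin, the differences give:
  10·a + (-40)·b = +0.1
  (-35)·a + 20·b = +0.2
Eliminate b (×20 and ×(-40), subtract): -1200·a = 10.00 → a = ∂h/∂x = -0.008333
Back-substitute: b = ∂h/∂y = -0.004583.
|∇h| = √(-0.008333² + -0.004583²) = 0.00951
Seepage velocity v = K·i/n = 0.32 × 0.00951 / 0.31 = 0.009817 m/day = 3.586 m/yr.

3.6 m/yr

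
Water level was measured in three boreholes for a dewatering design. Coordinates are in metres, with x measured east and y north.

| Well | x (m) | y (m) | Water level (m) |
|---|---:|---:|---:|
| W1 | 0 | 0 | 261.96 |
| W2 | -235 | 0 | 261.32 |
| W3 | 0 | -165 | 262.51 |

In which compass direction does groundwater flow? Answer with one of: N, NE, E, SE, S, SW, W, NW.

∂h/∂x = (261.32 − 261.96) / (-235 − 0) = +0.002723
∂h/∂y = (262.51 − 261.96) / (-165 − 0) = -0.003333
Flow = −∇h = (-0.002723 east, +0.003333 north), which points northwest.

NW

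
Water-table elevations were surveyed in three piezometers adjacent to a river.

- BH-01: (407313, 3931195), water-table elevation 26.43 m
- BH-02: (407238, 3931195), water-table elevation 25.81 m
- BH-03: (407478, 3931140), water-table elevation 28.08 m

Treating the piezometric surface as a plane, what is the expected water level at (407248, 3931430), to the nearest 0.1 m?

Taking BH-01 as reference: BH-02−BH-01 = (-75, 0, -0.62); BH-03−BH-01 = (165, -55, +1.65).
Solve a·Δx + b·Δy = Δh: det = (-75)·(-55) − 165·0 = 4125.
∂h/∂x = [(-0.62)·(-55) − (+1.65)·0] / 4125 = +0.008267
∂h/∂y = [(-75)·(+1.65) − 165·(-0.62)] / 4125 = -0.005200
h(407248, 3931430) = 26.43 + (+0.008267)·(-65) + (-0.005200)·(235) = 26.43 -0.537 -1.222 = 24.671 m.

24.7 m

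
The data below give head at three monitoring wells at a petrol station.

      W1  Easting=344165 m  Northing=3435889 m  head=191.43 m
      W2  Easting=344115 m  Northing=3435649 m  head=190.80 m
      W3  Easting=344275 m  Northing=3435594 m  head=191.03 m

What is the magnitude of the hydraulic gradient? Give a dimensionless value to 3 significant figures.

Taking W1 as reference: W2−W1 = (-50, -240, -0.63); W3−W1 = (110, -295, -0.40).
Solve a·Δx + b·Δy = Δh: det = (-50)·(-295) − 110·(-240) = 41150.
∂h/∂x = [(-0.63)·(-295) − (-0.40)·(-240)] / 41150 = +0.002183
∂h/∂y = [(-50)·(-0.40) − 110·(-0.63)] / 41150 = +0.002170
|∇h| = √(0.002183² + 0.002170²) = 0.003078

0.00308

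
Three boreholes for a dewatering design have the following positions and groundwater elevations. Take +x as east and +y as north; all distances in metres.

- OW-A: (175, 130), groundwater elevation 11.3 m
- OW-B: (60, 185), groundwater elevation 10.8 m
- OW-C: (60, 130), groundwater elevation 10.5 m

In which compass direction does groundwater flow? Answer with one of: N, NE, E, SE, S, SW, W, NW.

SW

With h = a·x + b·y + c and OW-A as origin, the differences give:
  (-115)·a + 55·b = -0.5
  (-115)·a + 0·b = -0.8
Eliminate b (×0 and ×55, subtract): 6325·a = 44.00 → a = ∂h/∂x = +0.006957
Back-substitute: b = ∂h/∂y = +0.005455.
Flow = −∇h = (-0.006957 east, -0.005455 north), which points southwest.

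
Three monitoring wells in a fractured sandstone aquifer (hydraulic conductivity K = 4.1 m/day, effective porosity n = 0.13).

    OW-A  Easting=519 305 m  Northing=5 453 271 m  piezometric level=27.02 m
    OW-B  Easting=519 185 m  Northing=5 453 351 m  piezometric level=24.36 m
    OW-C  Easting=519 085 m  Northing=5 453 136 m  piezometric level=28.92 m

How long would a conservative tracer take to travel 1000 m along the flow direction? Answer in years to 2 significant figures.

3.5 years

Three-point gradient (reference OW-A): Δ to OW-B = (-120, 80, -2.66), Δ to OW-C = (-220, -135, +1.90).
∂h/∂x = +0.006127, ∂h/∂y = -0.02406 (det = 33800).
|∇h| = √(0.006127² + -0.02406²) = 0.02483
Seepage velocity v = K·i/n = 4.1 × 0.02483 / 0.13 = 0.7831 m/day.
t = 1000 / 0.7831 = 1277 days = 3.5 years.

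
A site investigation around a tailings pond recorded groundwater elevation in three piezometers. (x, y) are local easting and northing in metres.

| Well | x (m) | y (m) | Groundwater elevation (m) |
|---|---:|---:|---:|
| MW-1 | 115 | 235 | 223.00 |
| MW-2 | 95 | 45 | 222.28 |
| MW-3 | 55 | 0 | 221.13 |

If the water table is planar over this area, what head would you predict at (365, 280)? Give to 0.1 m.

230.0 m

Taking MW-1 as reference: MW-2−MW-1 = (-20, -190, -0.72); MW-3−MW-1 = (-60, -235, -1.87).
Determinant of the coordinate differences = (-20)·(-235) − (-60)·(-190) = -6700.
∂h/∂x = [(-0.72)·(-235) − (-1.87)·(-190)] / -6700 = +0.02778
∂h/∂y = [(-20)·(-1.87) − (-60)·(-0.72)] / -6700 = +0.0008657
h(365, 280) = 223.00 + (+0.02778)·(250) + (+0.0008657)·(45) = 223.00 +6.944 +0.039 = 229.983 m.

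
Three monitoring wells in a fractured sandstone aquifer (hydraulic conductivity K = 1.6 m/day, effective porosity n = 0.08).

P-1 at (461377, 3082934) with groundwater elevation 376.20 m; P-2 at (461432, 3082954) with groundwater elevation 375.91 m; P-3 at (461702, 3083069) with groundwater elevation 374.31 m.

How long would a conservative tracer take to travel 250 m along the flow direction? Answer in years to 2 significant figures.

With h = a·x + b·y + c and P-1 as origin, the differences give:
  55·a + 20·b = -0.29
  325·a + 135·b = -1.89
Eliminate b (×135 and ×20, subtract): 925·a = -1.350 → a = ∂h/∂x = -0.001459
Back-substitute: b = ∂h/∂y = -0.01049.
|∇h| = √(-0.001459² + -0.01049²) = 0.01059
Seepage velocity v = K·i/n = 1.6 × 0.01059 / 0.08 = 0.2118 m/day.
t = 250 / 0.2118 = 1180 days = 3.23 years.

3.2 years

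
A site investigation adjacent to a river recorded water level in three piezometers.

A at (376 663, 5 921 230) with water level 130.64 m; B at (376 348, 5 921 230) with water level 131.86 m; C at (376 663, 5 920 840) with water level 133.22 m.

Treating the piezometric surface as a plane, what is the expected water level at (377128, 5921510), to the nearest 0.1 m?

∂h/∂x = (131.86 − 130.64) / (376348 − 376663) = -0.003873
∂h/∂y = (133.22 − 130.64) / (5920840 − 5921230) = -0.006615
h(377128, 5921510) = 130.64 + (-0.003873)·(465) + (-0.006615)·(280) = 130.64 -1.801 -1.852 = 126.987 m.

127.0 m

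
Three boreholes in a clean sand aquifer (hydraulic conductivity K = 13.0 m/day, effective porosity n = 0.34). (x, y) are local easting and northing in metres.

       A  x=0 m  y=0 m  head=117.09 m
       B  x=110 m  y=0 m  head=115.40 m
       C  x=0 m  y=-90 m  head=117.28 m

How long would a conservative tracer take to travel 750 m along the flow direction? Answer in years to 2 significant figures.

∂h/∂x = (115.40 − 117.09) / (110 − 0) = -0.01536
∂h/∂y = (117.28 − 117.09) / (-90 − 0) = -0.002111
|∇h| = √(-0.01536² + -0.002111²) = 0.0155
Seepage velocity v = K·i/n = 13.0 × 0.0155 / 0.34 = 0.5926 m/day.
t = 750 / 0.5926 = 1266 days = 3.47 years.

3.5 years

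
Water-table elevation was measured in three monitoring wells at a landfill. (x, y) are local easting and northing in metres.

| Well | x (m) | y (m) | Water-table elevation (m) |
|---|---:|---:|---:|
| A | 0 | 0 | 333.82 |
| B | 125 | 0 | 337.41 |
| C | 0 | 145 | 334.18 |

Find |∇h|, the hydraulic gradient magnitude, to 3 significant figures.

∂h/∂x = (337.41 − 333.82) / (125 − 0) = +0.02872
∂h/∂y = (334.18 − 333.82) / (145 − 0) = +0.002483
|∇h| = √(0.02872² + 0.002483²) = 0.02883

0.0288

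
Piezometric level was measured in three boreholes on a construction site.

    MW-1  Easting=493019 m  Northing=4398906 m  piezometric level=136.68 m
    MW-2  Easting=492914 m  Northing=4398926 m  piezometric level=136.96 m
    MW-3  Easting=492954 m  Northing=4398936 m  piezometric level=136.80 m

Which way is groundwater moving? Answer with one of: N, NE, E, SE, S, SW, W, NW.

Three-point gradient (reference MW-1): Δ to MW-2 = (-105, 20, +0.28), Δ to MW-3 = (-65, 30, +0.12).
∂h/∂x = -0.003243, ∂h/∂y = -0.003027 (det = -1850).
Flow = −∇h = (+0.003243 east, +0.003027 north), which points northeast.

NE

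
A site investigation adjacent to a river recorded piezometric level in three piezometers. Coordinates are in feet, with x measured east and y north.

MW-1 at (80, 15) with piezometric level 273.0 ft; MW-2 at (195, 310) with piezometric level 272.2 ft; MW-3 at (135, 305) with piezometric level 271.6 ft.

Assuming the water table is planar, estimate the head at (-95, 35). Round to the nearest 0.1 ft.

271.0 ft

Taking MW-1 as reference: MW-2−MW-1 = (115, 295, -0.8); MW-3−MW-1 = (55, 290, -1.4).
Determinant of the coordinate differences = 115·290 − 55·295 = 17125.
∂h/∂x = [(-0.8)·290 − (-1.4)·295] / 17125 = +0.01057
∂h/∂y = [115·(-1.4) − 55·(-0.8)] / 17125 = -0.006832
h(-95, 35) = 273.0 + (+0.01057)·(-175) + (-0.006832)·(20) = 273.0 -1.850 -0.137 = 271.014 ft.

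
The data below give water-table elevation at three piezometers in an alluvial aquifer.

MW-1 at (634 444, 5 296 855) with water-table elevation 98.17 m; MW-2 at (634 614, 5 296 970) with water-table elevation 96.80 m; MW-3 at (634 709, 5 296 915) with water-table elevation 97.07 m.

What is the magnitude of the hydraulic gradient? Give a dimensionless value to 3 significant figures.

0.00895

Taking MW-1 as reference: MW-2−MW-1 = (170, 115, -1.37); MW-3−MW-1 = (265, 60, -1.10).
Determinant of the coordinate differences = 170·60 − 265·115 = -20275.
∂h/∂x = [(-1.37)·60 − (-1.10)·115] / -20275 = -0.002185
∂h/∂y = [170·(-1.10) − 265·(-1.37)] / -20275 = -0.008683
|∇h| = √(-0.002185² + -0.008683²) = 0.008954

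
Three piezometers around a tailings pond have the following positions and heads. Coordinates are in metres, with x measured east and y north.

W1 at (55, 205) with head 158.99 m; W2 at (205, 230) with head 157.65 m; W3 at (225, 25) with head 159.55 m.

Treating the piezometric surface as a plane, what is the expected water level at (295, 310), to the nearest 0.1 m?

156.2 m

Taking W1 as reference: W2−W1 = (150, 25, -1.34); W3−W1 = (170, -180, +0.56).
Determinant of the coordinate differences = 150·(-180) − 170·25 = -31250.
∂h/∂x = [(-1.34)·(-180) − (+0.56)·25] / -31250 = -0.007270
∂h/∂y = [150·(+0.56) − 170·(-1.34)] / -31250 = -0.009978
h(295, 310) = 158.99 + (-0.007270)·(240) + (-0.009978)·(105) = 158.99 -1.745 -1.048 = 156.197 m.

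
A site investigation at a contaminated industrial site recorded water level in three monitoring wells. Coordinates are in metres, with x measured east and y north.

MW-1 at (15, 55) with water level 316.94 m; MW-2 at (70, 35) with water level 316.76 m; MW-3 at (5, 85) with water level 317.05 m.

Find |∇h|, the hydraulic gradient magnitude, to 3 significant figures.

0.00367

Three-point gradient (reference MW-1): Δ to MW-2 = (55, -20, -0.18), Δ to MW-3 = (-10, 30, +0.11).
∂h/∂x = -0.002207, ∂h/∂y = +0.002931 (det = 1450).
|∇h| = √(-0.002207² + 0.002931²) = 0.003669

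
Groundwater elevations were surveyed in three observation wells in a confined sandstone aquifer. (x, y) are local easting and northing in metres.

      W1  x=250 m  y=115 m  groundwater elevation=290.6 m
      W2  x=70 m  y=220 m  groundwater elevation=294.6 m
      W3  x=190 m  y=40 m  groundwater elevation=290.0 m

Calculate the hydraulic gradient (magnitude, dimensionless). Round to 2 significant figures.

0.021

Differences from W1: to W2 (Δx, Δy, Δh) = (-180, 105, +4.0); to W3 = (-60, -75, -0.6).
Solve a·Δx + b·Δy = Δh: det = (-180)·(-75) − (-60)·105 = 19800.
∂h/∂x = [(+4.0)·(-75) − (-0.6)·105] / 19800 = -0.01197
∂h/∂y = [(-180)·(-0.6) − (-60)·(+4.0)] / 19800 = +0.01758
|∇h| = √(-0.01197² + 0.01758²) = 0.02127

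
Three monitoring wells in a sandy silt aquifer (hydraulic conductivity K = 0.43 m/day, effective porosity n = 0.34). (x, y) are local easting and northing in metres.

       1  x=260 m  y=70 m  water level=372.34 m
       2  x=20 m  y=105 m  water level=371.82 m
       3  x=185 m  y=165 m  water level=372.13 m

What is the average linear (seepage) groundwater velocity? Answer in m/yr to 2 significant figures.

1.00 m/yr

Three-point gradient (reference 1): Δ to 2 = (-240, 35, -0.52), Δ to 3 = (-75, 95, -0.21).
∂h/∂x = +0.002084, ∂h/∂y = -0.0005651 (det = -20175).
|∇h| = √(0.002084² + -0.0005651²) = 0.002159
Seepage velocity v = K·i/n = 0.43 × 0.002159 / 0.34 = 0.00273 m/day = 0.9971 m/yr.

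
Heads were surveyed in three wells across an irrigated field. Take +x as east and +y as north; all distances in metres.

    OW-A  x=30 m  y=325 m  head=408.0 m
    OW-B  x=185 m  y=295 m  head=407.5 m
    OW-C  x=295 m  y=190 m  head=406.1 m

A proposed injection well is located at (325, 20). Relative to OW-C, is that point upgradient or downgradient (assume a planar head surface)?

downgradient

Three-point gradient (reference OW-A): Δ to OW-B = (155, -30, -0.5), Δ to OW-C = (265, -135, -1.9).
∂h/∂x = -0.0008092, ∂h/∂y = +0.01249 (det = -12975).
Head at (325, 20) = 408.0 + (-0.0008092)·(295) + (+0.01249)·(-305) = 403.95 m.
That is lower than the 406.1 m at OW-C, so the point is downgradient.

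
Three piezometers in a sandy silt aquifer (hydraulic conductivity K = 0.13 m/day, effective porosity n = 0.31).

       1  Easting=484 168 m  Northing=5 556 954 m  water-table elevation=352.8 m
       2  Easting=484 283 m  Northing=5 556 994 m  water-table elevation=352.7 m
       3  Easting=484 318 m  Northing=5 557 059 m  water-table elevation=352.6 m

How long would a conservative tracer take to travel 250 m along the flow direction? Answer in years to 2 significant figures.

With h = a·x + b·y + c and 1 as origin, the differences give:
  115·a + 40·b = -0.1
  150·a + 105·b = -0.2
Eliminate b (×105 and ×40, subtract): 6075·a = -2.50 → a = ∂h/∂x = -0.0004115
Back-substitute: b = ∂h/∂y = -0.001317.
|∇h| = √(-0.0004115² + -0.001317²) = 0.00138
Seepage velocity v = K·i/n = 0.13 × 0.00138 / 0.31 = 0.0005787 m/day.
t = 250 / 0.0005787 = 4.32e+05 days = 1.18e+03 years.

1200 years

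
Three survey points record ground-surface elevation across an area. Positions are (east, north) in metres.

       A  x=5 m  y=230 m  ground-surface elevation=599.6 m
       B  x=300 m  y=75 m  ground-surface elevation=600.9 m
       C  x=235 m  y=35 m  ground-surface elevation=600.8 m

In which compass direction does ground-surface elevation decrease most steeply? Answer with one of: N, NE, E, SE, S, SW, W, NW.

NW

Differences from A: to B (Δx, Δy, Δh) = (295, -155, +1.3); to C = (230, -195, +1.2).
Determinant of the coordinate differences = 295·(-195) − 230·(-155) = -21875.
∂z/∂x = [(+1.3)·(-195) − (+1.2)·(-155)] / -21875 = +0.003086
∂z/∂y = [295·(+1.2) − 230·(+1.3)] / -21875 = -0.002514
Steepest decrease is along −∇f = (-0.003086 E, +0.002514 N) → northwest.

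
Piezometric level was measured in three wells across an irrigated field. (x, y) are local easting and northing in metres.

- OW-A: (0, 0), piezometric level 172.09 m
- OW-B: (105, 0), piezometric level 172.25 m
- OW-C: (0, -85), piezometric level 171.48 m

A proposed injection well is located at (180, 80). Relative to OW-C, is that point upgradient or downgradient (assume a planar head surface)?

∂h/∂x = (172.25 − 172.09) / (105 − 0) = +0.001524
∂h/∂y = (171.48 − 172.09) / (-85 − 0) = +0.007176
Head at (180, 80) = 172.09 + (+0.001524)·(180) + (+0.007176)·(80) = 172.94 m.
That is higher than the 171.48 m at OW-C, so the point is upgradient.

upgradient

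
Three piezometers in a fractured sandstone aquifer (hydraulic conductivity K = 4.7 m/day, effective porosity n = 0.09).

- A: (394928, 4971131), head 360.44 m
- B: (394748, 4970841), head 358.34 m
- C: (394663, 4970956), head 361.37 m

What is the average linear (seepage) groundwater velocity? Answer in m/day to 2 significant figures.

Taking A as reference: B−A = (-180, -290, -2.10); C−A = (-265, -175, +0.93).
Solve a·Δx + b·Δy = Δh: det = (-180)·(-175) − (-265)·(-290) = -45350.
∂h/∂x = [(-2.10)·(-175) − (+0.93)·(-290)] / -45350 = -0.01405
∂h/∂y = [(-180)·(+0.93) − (-265)·(-2.10)] / -45350 = +0.01596
|∇h| = √(-0.01405² + 0.01596²) = 0.02126
Seepage velocity v = K·i/n = 4.7 × 0.02126 / 0.09 = 1.11 m/day.

1.1 m/day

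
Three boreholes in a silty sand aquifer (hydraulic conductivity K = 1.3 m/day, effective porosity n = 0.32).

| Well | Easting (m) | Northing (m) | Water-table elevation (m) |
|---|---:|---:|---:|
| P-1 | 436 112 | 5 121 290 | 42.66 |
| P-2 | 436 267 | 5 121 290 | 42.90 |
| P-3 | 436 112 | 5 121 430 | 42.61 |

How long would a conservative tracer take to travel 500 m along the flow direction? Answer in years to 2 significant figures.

210 years

∂h/∂x = (42.90 − 42.66) / (436267 − 436112) = +0.001548
∂h/∂y = (42.61 − 42.66) / (5121430 − 5121290) = -0.0003571
|∇h| = √(0.001548² + -0.0003571²) = 0.001589
Seepage velocity v = K·i/n = 1.3 × 0.001589 / 0.32 = 0.006455 m/day.
t = 500 / 0.006455 = 7.746e+04 days = 212 years.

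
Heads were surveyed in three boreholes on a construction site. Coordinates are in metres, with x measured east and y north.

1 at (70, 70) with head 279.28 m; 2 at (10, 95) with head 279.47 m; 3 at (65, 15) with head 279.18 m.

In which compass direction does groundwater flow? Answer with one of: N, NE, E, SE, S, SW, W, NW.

With h = a·x + b·y + c and 1 as origin, the differences give:
  (-60)·a + 25·b = +0.19
  (-5)·a + (-55)·b = -0.10
Eliminate b (×(-55) and ×25, subtract): 3425·a = -7.950 → a = ∂h/∂x = -0.002321
Back-substitute: b = ∂h/∂y = +0.002029.
Flow = −∇h = (+0.002321 east, -0.002029 north), which points southeast.

SE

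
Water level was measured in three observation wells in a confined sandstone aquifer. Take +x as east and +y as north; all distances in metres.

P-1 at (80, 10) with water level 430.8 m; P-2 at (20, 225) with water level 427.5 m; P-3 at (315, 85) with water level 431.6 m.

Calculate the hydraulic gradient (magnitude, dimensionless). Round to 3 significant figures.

Differences from P-1: to P-2 (Δx, Δy, Δh) = (-60, 215, -3.3); to P-3 = (235, 75, +0.8).
Determinant of the coordinate differences = (-60)·75 − 235·215 = -55025.
∂h/∂x = [(-3.3)·75 − (+0.8)·215] / -55025 = +0.007624
∂h/∂y = [(-60)·(+0.8) − 235·(-3.3)] / -55025 = -0.01322
|∇h| = √(0.007624² + -0.01322²) = 0.01526

0.0153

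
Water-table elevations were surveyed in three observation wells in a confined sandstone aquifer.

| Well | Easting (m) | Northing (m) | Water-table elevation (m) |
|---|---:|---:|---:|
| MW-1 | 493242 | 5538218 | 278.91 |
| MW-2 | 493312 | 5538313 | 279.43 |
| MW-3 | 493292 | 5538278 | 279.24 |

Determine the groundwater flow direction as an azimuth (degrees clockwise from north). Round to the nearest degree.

183°

Differences from MW-1: to MW-2 (Δx, Δy, Δh) = (70, 95, +0.52); to MW-3 = (50, 60, +0.33).
Determinant of the coordinate differences = 70·60 − 50·95 = -550.
∂h/∂x = [(+0.52)·60 − (+0.33)·95] / -550 = +0.0002727
∂h/∂y = [70·(+0.33) − 50·(+0.52)] / -550 = +0.005273
Flow direction (−∇h) has components (-0.0002727 E, -0.005273 N).
Azimuth = atan2(E, N) = atan2(-0.0002727, -0.005273) = 183.0° ≈ 183°.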